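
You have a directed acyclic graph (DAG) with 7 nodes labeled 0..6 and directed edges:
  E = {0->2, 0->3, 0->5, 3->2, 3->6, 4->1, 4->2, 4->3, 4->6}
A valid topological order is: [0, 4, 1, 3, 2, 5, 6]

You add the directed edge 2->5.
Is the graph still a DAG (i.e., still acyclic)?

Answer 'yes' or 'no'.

Answer: yes

Derivation:
Given toposort: [0, 4, 1, 3, 2, 5, 6]
Position of 2: index 4; position of 5: index 5
New edge 2->5: forward
Forward edge: respects the existing order. Still a DAG, same toposort still valid.
Still a DAG? yes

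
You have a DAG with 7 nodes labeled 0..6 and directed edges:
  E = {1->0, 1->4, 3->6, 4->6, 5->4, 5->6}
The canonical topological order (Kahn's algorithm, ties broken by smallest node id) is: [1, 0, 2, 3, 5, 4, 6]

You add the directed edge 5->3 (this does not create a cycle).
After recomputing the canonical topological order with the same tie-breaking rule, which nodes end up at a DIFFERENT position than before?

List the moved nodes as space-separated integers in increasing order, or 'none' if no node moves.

Answer: 3 5

Derivation:
Old toposort: [1, 0, 2, 3, 5, 4, 6]
Added edge 5->3
Recompute Kahn (smallest-id tiebreak):
  initial in-degrees: [1, 0, 0, 1, 2, 0, 3]
  ready (indeg=0): [1, 2, 5]
  pop 1: indeg[0]->0; indeg[4]->1 | ready=[0, 2, 5] | order so far=[1]
  pop 0: no out-edges | ready=[2, 5] | order so far=[1, 0]
  pop 2: no out-edges | ready=[5] | order so far=[1, 0, 2]
  pop 5: indeg[3]->0; indeg[4]->0; indeg[6]->2 | ready=[3, 4] | order so far=[1, 0, 2, 5]
  pop 3: indeg[6]->1 | ready=[4] | order so far=[1, 0, 2, 5, 3]
  pop 4: indeg[6]->0 | ready=[6] | order so far=[1, 0, 2, 5, 3, 4]
  pop 6: no out-edges | ready=[] | order so far=[1, 0, 2, 5, 3, 4, 6]
New canonical toposort: [1, 0, 2, 5, 3, 4, 6]
Compare positions:
  Node 0: index 1 -> 1 (same)
  Node 1: index 0 -> 0 (same)
  Node 2: index 2 -> 2 (same)
  Node 3: index 3 -> 4 (moved)
  Node 4: index 5 -> 5 (same)
  Node 5: index 4 -> 3 (moved)
  Node 6: index 6 -> 6 (same)
Nodes that changed position: 3 5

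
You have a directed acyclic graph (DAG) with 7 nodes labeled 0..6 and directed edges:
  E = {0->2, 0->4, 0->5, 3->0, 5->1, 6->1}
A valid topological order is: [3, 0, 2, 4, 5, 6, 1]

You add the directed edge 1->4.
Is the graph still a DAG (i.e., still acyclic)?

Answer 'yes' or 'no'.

Answer: yes

Derivation:
Given toposort: [3, 0, 2, 4, 5, 6, 1]
Position of 1: index 6; position of 4: index 3
New edge 1->4: backward (u after v in old order)
Backward edge: old toposort is now invalid. Check if this creates a cycle.
Does 4 already reach 1? Reachable from 4: [4]. NO -> still a DAG (reorder needed).
Still a DAG? yes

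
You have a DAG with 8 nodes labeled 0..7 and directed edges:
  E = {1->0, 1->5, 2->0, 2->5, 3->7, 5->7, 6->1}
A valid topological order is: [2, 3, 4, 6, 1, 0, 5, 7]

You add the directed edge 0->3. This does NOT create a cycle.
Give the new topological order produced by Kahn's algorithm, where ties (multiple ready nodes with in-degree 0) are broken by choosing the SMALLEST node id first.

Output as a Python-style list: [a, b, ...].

Answer: [2, 4, 6, 1, 0, 3, 5, 7]

Derivation:
Old toposort: [2, 3, 4, 6, 1, 0, 5, 7]
Added edge: 0->3
Position of 0 (5) > position of 3 (1). Must reorder: 0 must now come before 3.
Run Kahn's algorithm (break ties by smallest node id):
  initial in-degrees: [2, 1, 0, 1, 0, 2, 0, 2]
  ready (indeg=0): [2, 4, 6]
  pop 2: indeg[0]->1; indeg[5]->1 | ready=[4, 6] | order so far=[2]
  pop 4: no out-edges | ready=[6] | order so far=[2, 4]
  pop 6: indeg[1]->0 | ready=[1] | order so far=[2, 4, 6]
  pop 1: indeg[0]->0; indeg[5]->0 | ready=[0, 5] | order so far=[2, 4, 6, 1]
  pop 0: indeg[3]->0 | ready=[3, 5] | order so far=[2, 4, 6, 1, 0]
  pop 3: indeg[7]->1 | ready=[5] | order so far=[2, 4, 6, 1, 0, 3]
  pop 5: indeg[7]->0 | ready=[7] | order so far=[2, 4, 6, 1, 0, 3, 5]
  pop 7: no out-edges | ready=[] | order so far=[2, 4, 6, 1, 0, 3, 5, 7]
  Result: [2, 4, 6, 1, 0, 3, 5, 7]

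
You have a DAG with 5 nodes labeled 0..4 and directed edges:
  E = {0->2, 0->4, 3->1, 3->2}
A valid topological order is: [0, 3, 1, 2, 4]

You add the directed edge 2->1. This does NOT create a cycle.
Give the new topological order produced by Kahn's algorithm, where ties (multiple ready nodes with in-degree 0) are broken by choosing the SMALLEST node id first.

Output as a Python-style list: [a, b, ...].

Old toposort: [0, 3, 1, 2, 4]
Added edge: 2->1
Position of 2 (3) > position of 1 (2). Must reorder: 2 must now come before 1.
Run Kahn's algorithm (break ties by smallest node id):
  initial in-degrees: [0, 2, 2, 0, 1]
  ready (indeg=0): [0, 3]
  pop 0: indeg[2]->1; indeg[4]->0 | ready=[3, 4] | order so far=[0]
  pop 3: indeg[1]->1; indeg[2]->0 | ready=[2, 4] | order so far=[0, 3]
  pop 2: indeg[1]->0 | ready=[1, 4] | order so far=[0, 3, 2]
  pop 1: no out-edges | ready=[4] | order so far=[0, 3, 2, 1]
  pop 4: no out-edges | ready=[] | order so far=[0, 3, 2, 1, 4]
  Result: [0, 3, 2, 1, 4]

Answer: [0, 3, 2, 1, 4]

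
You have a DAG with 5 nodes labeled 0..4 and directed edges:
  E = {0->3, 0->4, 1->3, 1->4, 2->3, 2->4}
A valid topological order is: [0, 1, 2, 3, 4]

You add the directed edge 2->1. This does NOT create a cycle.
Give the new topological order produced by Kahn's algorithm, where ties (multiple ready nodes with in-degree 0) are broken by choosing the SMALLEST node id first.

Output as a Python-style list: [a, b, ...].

Old toposort: [0, 1, 2, 3, 4]
Added edge: 2->1
Position of 2 (2) > position of 1 (1). Must reorder: 2 must now come before 1.
Run Kahn's algorithm (break ties by smallest node id):
  initial in-degrees: [0, 1, 0, 3, 3]
  ready (indeg=0): [0, 2]
  pop 0: indeg[3]->2; indeg[4]->2 | ready=[2] | order so far=[0]
  pop 2: indeg[1]->0; indeg[3]->1; indeg[4]->1 | ready=[1] | order so far=[0, 2]
  pop 1: indeg[3]->0; indeg[4]->0 | ready=[3, 4] | order so far=[0, 2, 1]
  pop 3: no out-edges | ready=[4] | order so far=[0, 2, 1, 3]
  pop 4: no out-edges | ready=[] | order so far=[0, 2, 1, 3, 4]
  Result: [0, 2, 1, 3, 4]

Answer: [0, 2, 1, 3, 4]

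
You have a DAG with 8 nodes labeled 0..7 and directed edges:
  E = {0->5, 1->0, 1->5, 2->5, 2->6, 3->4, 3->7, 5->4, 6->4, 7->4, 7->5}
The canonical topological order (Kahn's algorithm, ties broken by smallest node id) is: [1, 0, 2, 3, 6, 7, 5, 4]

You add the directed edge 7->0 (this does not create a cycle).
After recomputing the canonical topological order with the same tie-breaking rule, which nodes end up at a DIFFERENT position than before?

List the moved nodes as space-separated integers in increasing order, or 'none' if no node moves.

Answer: 0 2 3 6 7

Derivation:
Old toposort: [1, 0, 2, 3, 6, 7, 5, 4]
Added edge 7->0
Recompute Kahn (smallest-id tiebreak):
  initial in-degrees: [2, 0, 0, 0, 4, 4, 1, 1]
  ready (indeg=0): [1, 2, 3]
  pop 1: indeg[0]->1; indeg[5]->3 | ready=[2, 3] | order so far=[1]
  pop 2: indeg[5]->2; indeg[6]->0 | ready=[3, 6] | order so far=[1, 2]
  pop 3: indeg[4]->3; indeg[7]->0 | ready=[6, 7] | order so far=[1, 2, 3]
  pop 6: indeg[4]->2 | ready=[7] | order so far=[1, 2, 3, 6]
  pop 7: indeg[0]->0; indeg[4]->1; indeg[5]->1 | ready=[0] | order so far=[1, 2, 3, 6, 7]
  pop 0: indeg[5]->0 | ready=[5] | order so far=[1, 2, 3, 6, 7, 0]
  pop 5: indeg[4]->0 | ready=[4] | order so far=[1, 2, 3, 6, 7, 0, 5]
  pop 4: no out-edges | ready=[] | order so far=[1, 2, 3, 6, 7, 0, 5, 4]
New canonical toposort: [1, 2, 3, 6, 7, 0, 5, 4]
Compare positions:
  Node 0: index 1 -> 5 (moved)
  Node 1: index 0 -> 0 (same)
  Node 2: index 2 -> 1 (moved)
  Node 3: index 3 -> 2 (moved)
  Node 4: index 7 -> 7 (same)
  Node 5: index 6 -> 6 (same)
  Node 6: index 4 -> 3 (moved)
  Node 7: index 5 -> 4 (moved)
Nodes that changed position: 0 2 3 6 7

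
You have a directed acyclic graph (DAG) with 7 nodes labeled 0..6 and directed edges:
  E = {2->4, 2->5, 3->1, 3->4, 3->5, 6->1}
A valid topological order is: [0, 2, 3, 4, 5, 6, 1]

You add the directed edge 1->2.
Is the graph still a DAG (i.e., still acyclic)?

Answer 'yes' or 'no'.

Given toposort: [0, 2, 3, 4, 5, 6, 1]
Position of 1: index 6; position of 2: index 1
New edge 1->2: backward (u after v in old order)
Backward edge: old toposort is now invalid. Check if this creates a cycle.
Does 2 already reach 1? Reachable from 2: [2, 4, 5]. NO -> still a DAG (reorder needed).
Still a DAG? yes

Answer: yes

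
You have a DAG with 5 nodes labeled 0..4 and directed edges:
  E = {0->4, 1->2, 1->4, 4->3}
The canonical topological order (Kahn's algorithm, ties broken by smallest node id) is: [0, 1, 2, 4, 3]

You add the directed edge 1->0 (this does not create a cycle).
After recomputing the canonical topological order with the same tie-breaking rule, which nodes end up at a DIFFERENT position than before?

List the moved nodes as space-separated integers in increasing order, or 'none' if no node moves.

Old toposort: [0, 1, 2, 4, 3]
Added edge 1->0
Recompute Kahn (smallest-id tiebreak):
  initial in-degrees: [1, 0, 1, 1, 2]
  ready (indeg=0): [1]
  pop 1: indeg[0]->0; indeg[2]->0; indeg[4]->1 | ready=[0, 2] | order so far=[1]
  pop 0: indeg[4]->0 | ready=[2, 4] | order so far=[1, 0]
  pop 2: no out-edges | ready=[4] | order so far=[1, 0, 2]
  pop 4: indeg[3]->0 | ready=[3] | order so far=[1, 0, 2, 4]
  pop 3: no out-edges | ready=[] | order so far=[1, 0, 2, 4, 3]
New canonical toposort: [1, 0, 2, 4, 3]
Compare positions:
  Node 0: index 0 -> 1 (moved)
  Node 1: index 1 -> 0 (moved)
  Node 2: index 2 -> 2 (same)
  Node 3: index 4 -> 4 (same)
  Node 4: index 3 -> 3 (same)
Nodes that changed position: 0 1

Answer: 0 1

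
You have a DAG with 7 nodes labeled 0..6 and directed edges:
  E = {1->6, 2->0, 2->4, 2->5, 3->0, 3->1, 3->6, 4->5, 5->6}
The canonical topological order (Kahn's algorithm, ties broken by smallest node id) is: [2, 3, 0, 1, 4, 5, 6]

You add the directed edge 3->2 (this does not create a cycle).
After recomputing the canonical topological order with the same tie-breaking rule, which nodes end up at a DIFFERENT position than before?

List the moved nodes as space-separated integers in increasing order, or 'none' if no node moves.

Answer: 0 1 2 3

Derivation:
Old toposort: [2, 3, 0, 1, 4, 5, 6]
Added edge 3->2
Recompute Kahn (smallest-id tiebreak):
  initial in-degrees: [2, 1, 1, 0, 1, 2, 3]
  ready (indeg=0): [3]
  pop 3: indeg[0]->1; indeg[1]->0; indeg[2]->0; indeg[6]->2 | ready=[1, 2] | order so far=[3]
  pop 1: indeg[6]->1 | ready=[2] | order so far=[3, 1]
  pop 2: indeg[0]->0; indeg[4]->0; indeg[5]->1 | ready=[0, 4] | order so far=[3, 1, 2]
  pop 0: no out-edges | ready=[4] | order so far=[3, 1, 2, 0]
  pop 4: indeg[5]->0 | ready=[5] | order so far=[3, 1, 2, 0, 4]
  pop 5: indeg[6]->0 | ready=[6] | order so far=[3, 1, 2, 0, 4, 5]
  pop 6: no out-edges | ready=[] | order so far=[3, 1, 2, 0, 4, 5, 6]
New canonical toposort: [3, 1, 2, 0, 4, 5, 6]
Compare positions:
  Node 0: index 2 -> 3 (moved)
  Node 1: index 3 -> 1 (moved)
  Node 2: index 0 -> 2 (moved)
  Node 3: index 1 -> 0 (moved)
  Node 4: index 4 -> 4 (same)
  Node 5: index 5 -> 5 (same)
  Node 6: index 6 -> 6 (same)
Nodes that changed position: 0 1 2 3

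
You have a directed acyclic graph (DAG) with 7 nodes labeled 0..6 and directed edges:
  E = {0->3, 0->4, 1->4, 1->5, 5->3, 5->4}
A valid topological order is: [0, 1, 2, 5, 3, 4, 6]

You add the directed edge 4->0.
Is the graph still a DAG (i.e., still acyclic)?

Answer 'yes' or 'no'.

Answer: no

Derivation:
Given toposort: [0, 1, 2, 5, 3, 4, 6]
Position of 4: index 5; position of 0: index 0
New edge 4->0: backward (u after v in old order)
Backward edge: old toposort is now invalid. Check if this creates a cycle.
Does 0 already reach 4? Reachable from 0: [0, 3, 4]. YES -> cycle!
Still a DAG? no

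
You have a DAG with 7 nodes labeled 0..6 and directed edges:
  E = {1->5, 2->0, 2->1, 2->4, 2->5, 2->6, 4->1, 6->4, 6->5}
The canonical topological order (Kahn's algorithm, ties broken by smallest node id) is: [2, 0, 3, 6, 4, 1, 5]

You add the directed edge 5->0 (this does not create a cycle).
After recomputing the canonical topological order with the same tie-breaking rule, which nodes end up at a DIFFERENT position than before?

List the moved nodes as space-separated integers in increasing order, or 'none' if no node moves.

Old toposort: [2, 0, 3, 6, 4, 1, 5]
Added edge 5->0
Recompute Kahn (smallest-id tiebreak):
  initial in-degrees: [2, 2, 0, 0, 2, 3, 1]
  ready (indeg=0): [2, 3]
  pop 2: indeg[0]->1; indeg[1]->1; indeg[4]->1; indeg[5]->2; indeg[6]->0 | ready=[3, 6] | order so far=[2]
  pop 3: no out-edges | ready=[6] | order so far=[2, 3]
  pop 6: indeg[4]->0; indeg[5]->1 | ready=[4] | order so far=[2, 3, 6]
  pop 4: indeg[1]->0 | ready=[1] | order so far=[2, 3, 6, 4]
  pop 1: indeg[5]->0 | ready=[5] | order so far=[2, 3, 6, 4, 1]
  pop 5: indeg[0]->0 | ready=[0] | order so far=[2, 3, 6, 4, 1, 5]
  pop 0: no out-edges | ready=[] | order so far=[2, 3, 6, 4, 1, 5, 0]
New canonical toposort: [2, 3, 6, 4, 1, 5, 0]
Compare positions:
  Node 0: index 1 -> 6 (moved)
  Node 1: index 5 -> 4 (moved)
  Node 2: index 0 -> 0 (same)
  Node 3: index 2 -> 1 (moved)
  Node 4: index 4 -> 3 (moved)
  Node 5: index 6 -> 5 (moved)
  Node 6: index 3 -> 2 (moved)
Nodes that changed position: 0 1 3 4 5 6

Answer: 0 1 3 4 5 6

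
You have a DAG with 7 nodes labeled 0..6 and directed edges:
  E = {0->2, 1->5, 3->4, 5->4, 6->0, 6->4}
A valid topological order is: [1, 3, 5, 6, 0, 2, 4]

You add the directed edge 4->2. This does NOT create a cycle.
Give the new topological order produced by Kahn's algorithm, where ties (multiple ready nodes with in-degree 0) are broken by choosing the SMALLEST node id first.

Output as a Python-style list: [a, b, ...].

Old toposort: [1, 3, 5, 6, 0, 2, 4]
Added edge: 4->2
Position of 4 (6) > position of 2 (5). Must reorder: 4 must now come before 2.
Run Kahn's algorithm (break ties by smallest node id):
  initial in-degrees: [1, 0, 2, 0, 3, 1, 0]
  ready (indeg=0): [1, 3, 6]
  pop 1: indeg[5]->0 | ready=[3, 5, 6] | order so far=[1]
  pop 3: indeg[4]->2 | ready=[5, 6] | order so far=[1, 3]
  pop 5: indeg[4]->1 | ready=[6] | order so far=[1, 3, 5]
  pop 6: indeg[0]->0; indeg[4]->0 | ready=[0, 4] | order so far=[1, 3, 5, 6]
  pop 0: indeg[2]->1 | ready=[4] | order so far=[1, 3, 5, 6, 0]
  pop 4: indeg[2]->0 | ready=[2] | order so far=[1, 3, 5, 6, 0, 4]
  pop 2: no out-edges | ready=[] | order so far=[1, 3, 5, 6, 0, 4, 2]
  Result: [1, 3, 5, 6, 0, 4, 2]

Answer: [1, 3, 5, 6, 0, 4, 2]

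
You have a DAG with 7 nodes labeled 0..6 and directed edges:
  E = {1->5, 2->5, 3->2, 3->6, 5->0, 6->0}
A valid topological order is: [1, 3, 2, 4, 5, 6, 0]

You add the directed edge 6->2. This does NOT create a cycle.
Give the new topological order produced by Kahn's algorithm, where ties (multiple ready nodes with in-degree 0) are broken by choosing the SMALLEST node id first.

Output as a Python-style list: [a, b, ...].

Old toposort: [1, 3, 2, 4, 5, 6, 0]
Added edge: 6->2
Position of 6 (5) > position of 2 (2). Must reorder: 6 must now come before 2.
Run Kahn's algorithm (break ties by smallest node id):
  initial in-degrees: [2, 0, 2, 0, 0, 2, 1]
  ready (indeg=0): [1, 3, 4]
  pop 1: indeg[5]->1 | ready=[3, 4] | order so far=[1]
  pop 3: indeg[2]->1; indeg[6]->0 | ready=[4, 6] | order so far=[1, 3]
  pop 4: no out-edges | ready=[6] | order so far=[1, 3, 4]
  pop 6: indeg[0]->1; indeg[2]->0 | ready=[2] | order so far=[1, 3, 4, 6]
  pop 2: indeg[5]->0 | ready=[5] | order so far=[1, 3, 4, 6, 2]
  pop 5: indeg[0]->0 | ready=[0] | order so far=[1, 3, 4, 6, 2, 5]
  pop 0: no out-edges | ready=[] | order so far=[1, 3, 4, 6, 2, 5, 0]
  Result: [1, 3, 4, 6, 2, 5, 0]

Answer: [1, 3, 4, 6, 2, 5, 0]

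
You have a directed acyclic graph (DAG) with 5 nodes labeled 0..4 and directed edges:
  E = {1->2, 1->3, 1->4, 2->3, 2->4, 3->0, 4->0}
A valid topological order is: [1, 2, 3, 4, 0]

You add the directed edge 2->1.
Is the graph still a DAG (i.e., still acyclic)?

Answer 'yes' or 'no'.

Given toposort: [1, 2, 3, 4, 0]
Position of 2: index 1; position of 1: index 0
New edge 2->1: backward (u after v in old order)
Backward edge: old toposort is now invalid. Check if this creates a cycle.
Does 1 already reach 2? Reachable from 1: [0, 1, 2, 3, 4]. YES -> cycle!
Still a DAG? no

Answer: no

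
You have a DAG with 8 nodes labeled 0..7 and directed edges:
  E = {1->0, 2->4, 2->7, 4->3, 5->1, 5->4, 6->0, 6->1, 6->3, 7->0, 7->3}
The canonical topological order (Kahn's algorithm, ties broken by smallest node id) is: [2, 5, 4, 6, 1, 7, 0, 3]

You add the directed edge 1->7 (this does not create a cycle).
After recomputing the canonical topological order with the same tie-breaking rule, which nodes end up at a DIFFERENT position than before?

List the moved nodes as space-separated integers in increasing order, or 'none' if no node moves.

Old toposort: [2, 5, 4, 6, 1, 7, 0, 3]
Added edge 1->7
Recompute Kahn (smallest-id tiebreak):
  initial in-degrees: [3, 2, 0, 3, 2, 0, 0, 2]
  ready (indeg=0): [2, 5, 6]
  pop 2: indeg[4]->1; indeg[7]->1 | ready=[5, 6] | order so far=[2]
  pop 5: indeg[1]->1; indeg[4]->0 | ready=[4, 6] | order so far=[2, 5]
  pop 4: indeg[3]->2 | ready=[6] | order so far=[2, 5, 4]
  pop 6: indeg[0]->2; indeg[1]->0; indeg[3]->1 | ready=[1] | order so far=[2, 5, 4, 6]
  pop 1: indeg[0]->1; indeg[7]->0 | ready=[7] | order so far=[2, 5, 4, 6, 1]
  pop 7: indeg[0]->0; indeg[3]->0 | ready=[0, 3] | order so far=[2, 5, 4, 6, 1, 7]
  pop 0: no out-edges | ready=[3] | order so far=[2, 5, 4, 6, 1, 7, 0]
  pop 3: no out-edges | ready=[] | order so far=[2, 5, 4, 6, 1, 7, 0, 3]
New canonical toposort: [2, 5, 4, 6, 1, 7, 0, 3]
Compare positions:
  Node 0: index 6 -> 6 (same)
  Node 1: index 4 -> 4 (same)
  Node 2: index 0 -> 0 (same)
  Node 3: index 7 -> 7 (same)
  Node 4: index 2 -> 2 (same)
  Node 5: index 1 -> 1 (same)
  Node 6: index 3 -> 3 (same)
  Node 7: index 5 -> 5 (same)
Nodes that changed position: none

Answer: none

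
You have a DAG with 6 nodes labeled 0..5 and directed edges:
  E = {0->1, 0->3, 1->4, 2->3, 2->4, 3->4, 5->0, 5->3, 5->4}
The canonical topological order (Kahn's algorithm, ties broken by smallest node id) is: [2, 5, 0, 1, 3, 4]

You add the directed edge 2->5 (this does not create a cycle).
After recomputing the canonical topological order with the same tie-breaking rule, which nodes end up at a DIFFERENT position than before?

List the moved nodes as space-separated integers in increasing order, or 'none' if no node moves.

Old toposort: [2, 5, 0, 1, 3, 4]
Added edge 2->5
Recompute Kahn (smallest-id tiebreak):
  initial in-degrees: [1, 1, 0, 3, 4, 1]
  ready (indeg=0): [2]
  pop 2: indeg[3]->2; indeg[4]->3; indeg[5]->0 | ready=[5] | order so far=[2]
  pop 5: indeg[0]->0; indeg[3]->1; indeg[4]->2 | ready=[0] | order so far=[2, 5]
  pop 0: indeg[1]->0; indeg[3]->0 | ready=[1, 3] | order so far=[2, 5, 0]
  pop 1: indeg[4]->1 | ready=[3] | order so far=[2, 5, 0, 1]
  pop 3: indeg[4]->0 | ready=[4] | order so far=[2, 5, 0, 1, 3]
  pop 4: no out-edges | ready=[] | order so far=[2, 5, 0, 1, 3, 4]
New canonical toposort: [2, 5, 0, 1, 3, 4]
Compare positions:
  Node 0: index 2 -> 2 (same)
  Node 1: index 3 -> 3 (same)
  Node 2: index 0 -> 0 (same)
  Node 3: index 4 -> 4 (same)
  Node 4: index 5 -> 5 (same)
  Node 5: index 1 -> 1 (same)
Nodes that changed position: none

Answer: none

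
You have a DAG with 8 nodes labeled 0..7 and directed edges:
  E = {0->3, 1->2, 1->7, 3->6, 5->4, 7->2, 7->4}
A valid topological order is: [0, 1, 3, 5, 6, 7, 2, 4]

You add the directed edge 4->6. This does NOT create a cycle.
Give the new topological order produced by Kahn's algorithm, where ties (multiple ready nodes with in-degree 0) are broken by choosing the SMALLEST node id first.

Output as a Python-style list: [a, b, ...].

Old toposort: [0, 1, 3, 5, 6, 7, 2, 4]
Added edge: 4->6
Position of 4 (7) > position of 6 (4). Must reorder: 4 must now come before 6.
Run Kahn's algorithm (break ties by smallest node id):
  initial in-degrees: [0, 0, 2, 1, 2, 0, 2, 1]
  ready (indeg=0): [0, 1, 5]
  pop 0: indeg[3]->0 | ready=[1, 3, 5] | order so far=[0]
  pop 1: indeg[2]->1; indeg[7]->0 | ready=[3, 5, 7] | order so far=[0, 1]
  pop 3: indeg[6]->1 | ready=[5, 7] | order so far=[0, 1, 3]
  pop 5: indeg[4]->1 | ready=[7] | order so far=[0, 1, 3, 5]
  pop 7: indeg[2]->0; indeg[4]->0 | ready=[2, 4] | order so far=[0, 1, 3, 5, 7]
  pop 2: no out-edges | ready=[4] | order so far=[0, 1, 3, 5, 7, 2]
  pop 4: indeg[6]->0 | ready=[6] | order so far=[0, 1, 3, 5, 7, 2, 4]
  pop 6: no out-edges | ready=[] | order so far=[0, 1, 3, 5, 7, 2, 4, 6]
  Result: [0, 1, 3, 5, 7, 2, 4, 6]

Answer: [0, 1, 3, 5, 7, 2, 4, 6]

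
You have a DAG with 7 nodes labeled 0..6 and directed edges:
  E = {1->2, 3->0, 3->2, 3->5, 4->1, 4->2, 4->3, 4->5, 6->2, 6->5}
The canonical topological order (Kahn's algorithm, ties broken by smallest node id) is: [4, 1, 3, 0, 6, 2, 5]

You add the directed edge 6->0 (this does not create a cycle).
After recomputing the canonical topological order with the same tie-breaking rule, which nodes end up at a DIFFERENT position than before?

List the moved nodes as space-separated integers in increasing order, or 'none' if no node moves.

Answer: 0 6

Derivation:
Old toposort: [4, 1, 3, 0, 6, 2, 5]
Added edge 6->0
Recompute Kahn (smallest-id tiebreak):
  initial in-degrees: [2, 1, 4, 1, 0, 3, 0]
  ready (indeg=0): [4, 6]
  pop 4: indeg[1]->0; indeg[2]->3; indeg[3]->0; indeg[5]->2 | ready=[1, 3, 6] | order so far=[4]
  pop 1: indeg[2]->2 | ready=[3, 6] | order so far=[4, 1]
  pop 3: indeg[0]->1; indeg[2]->1; indeg[5]->1 | ready=[6] | order so far=[4, 1, 3]
  pop 6: indeg[0]->0; indeg[2]->0; indeg[5]->0 | ready=[0, 2, 5] | order so far=[4, 1, 3, 6]
  pop 0: no out-edges | ready=[2, 5] | order so far=[4, 1, 3, 6, 0]
  pop 2: no out-edges | ready=[5] | order so far=[4, 1, 3, 6, 0, 2]
  pop 5: no out-edges | ready=[] | order so far=[4, 1, 3, 6, 0, 2, 5]
New canonical toposort: [4, 1, 3, 6, 0, 2, 5]
Compare positions:
  Node 0: index 3 -> 4 (moved)
  Node 1: index 1 -> 1 (same)
  Node 2: index 5 -> 5 (same)
  Node 3: index 2 -> 2 (same)
  Node 4: index 0 -> 0 (same)
  Node 5: index 6 -> 6 (same)
  Node 6: index 4 -> 3 (moved)
Nodes that changed position: 0 6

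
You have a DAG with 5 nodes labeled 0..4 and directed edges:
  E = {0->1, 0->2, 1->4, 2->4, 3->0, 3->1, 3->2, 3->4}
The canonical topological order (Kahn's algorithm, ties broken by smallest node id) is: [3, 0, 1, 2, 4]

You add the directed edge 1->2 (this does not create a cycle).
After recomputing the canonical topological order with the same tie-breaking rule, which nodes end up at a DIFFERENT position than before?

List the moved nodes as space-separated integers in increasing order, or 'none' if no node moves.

Answer: none

Derivation:
Old toposort: [3, 0, 1, 2, 4]
Added edge 1->2
Recompute Kahn (smallest-id tiebreak):
  initial in-degrees: [1, 2, 3, 0, 3]
  ready (indeg=0): [3]
  pop 3: indeg[0]->0; indeg[1]->1; indeg[2]->2; indeg[4]->2 | ready=[0] | order so far=[3]
  pop 0: indeg[1]->0; indeg[2]->1 | ready=[1] | order so far=[3, 0]
  pop 1: indeg[2]->0; indeg[4]->1 | ready=[2] | order so far=[3, 0, 1]
  pop 2: indeg[4]->0 | ready=[4] | order so far=[3, 0, 1, 2]
  pop 4: no out-edges | ready=[] | order so far=[3, 0, 1, 2, 4]
New canonical toposort: [3, 0, 1, 2, 4]
Compare positions:
  Node 0: index 1 -> 1 (same)
  Node 1: index 2 -> 2 (same)
  Node 2: index 3 -> 3 (same)
  Node 3: index 0 -> 0 (same)
  Node 4: index 4 -> 4 (same)
Nodes that changed position: none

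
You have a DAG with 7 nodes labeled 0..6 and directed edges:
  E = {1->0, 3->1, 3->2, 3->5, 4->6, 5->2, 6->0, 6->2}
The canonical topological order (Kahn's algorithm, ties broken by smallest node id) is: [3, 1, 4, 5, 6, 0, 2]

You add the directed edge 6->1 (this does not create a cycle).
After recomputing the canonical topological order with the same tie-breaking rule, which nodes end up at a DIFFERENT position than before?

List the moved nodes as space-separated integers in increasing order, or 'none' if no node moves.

Old toposort: [3, 1, 4, 5, 6, 0, 2]
Added edge 6->1
Recompute Kahn (smallest-id tiebreak):
  initial in-degrees: [2, 2, 3, 0, 0, 1, 1]
  ready (indeg=0): [3, 4]
  pop 3: indeg[1]->1; indeg[2]->2; indeg[5]->0 | ready=[4, 5] | order so far=[3]
  pop 4: indeg[6]->0 | ready=[5, 6] | order so far=[3, 4]
  pop 5: indeg[2]->1 | ready=[6] | order so far=[3, 4, 5]
  pop 6: indeg[0]->1; indeg[1]->0; indeg[2]->0 | ready=[1, 2] | order so far=[3, 4, 5, 6]
  pop 1: indeg[0]->0 | ready=[0, 2] | order so far=[3, 4, 5, 6, 1]
  pop 0: no out-edges | ready=[2] | order so far=[3, 4, 5, 6, 1, 0]
  pop 2: no out-edges | ready=[] | order so far=[3, 4, 5, 6, 1, 0, 2]
New canonical toposort: [3, 4, 5, 6, 1, 0, 2]
Compare positions:
  Node 0: index 5 -> 5 (same)
  Node 1: index 1 -> 4 (moved)
  Node 2: index 6 -> 6 (same)
  Node 3: index 0 -> 0 (same)
  Node 4: index 2 -> 1 (moved)
  Node 5: index 3 -> 2 (moved)
  Node 6: index 4 -> 3 (moved)
Nodes that changed position: 1 4 5 6

Answer: 1 4 5 6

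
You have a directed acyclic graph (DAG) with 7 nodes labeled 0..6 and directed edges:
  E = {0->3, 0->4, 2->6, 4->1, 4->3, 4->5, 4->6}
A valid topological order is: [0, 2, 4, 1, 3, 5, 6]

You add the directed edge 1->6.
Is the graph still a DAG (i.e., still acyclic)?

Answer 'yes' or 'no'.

Answer: yes

Derivation:
Given toposort: [0, 2, 4, 1, 3, 5, 6]
Position of 1: index 3; position of 6: index 6
New edge 1->6: forward
Forward edge: respects the existing order. Still a DAG, same toposort still valid.
Still a DAG? yes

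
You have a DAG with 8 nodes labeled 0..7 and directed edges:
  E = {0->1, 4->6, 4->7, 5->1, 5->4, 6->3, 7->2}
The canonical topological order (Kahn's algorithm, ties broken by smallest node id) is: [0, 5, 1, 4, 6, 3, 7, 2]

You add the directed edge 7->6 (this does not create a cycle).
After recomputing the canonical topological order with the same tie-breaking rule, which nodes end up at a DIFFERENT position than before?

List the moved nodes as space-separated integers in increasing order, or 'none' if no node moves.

Answer: 2 3 6 7

Derivation:
Old toposort: [0, 5, 1, 4, 6, 3, 7, 2]
Added edge 7->6
Recompute Kahn (smallest-id tiebreak):
  initial in-degrees: [0, 2, 1, 1, 1, 0, 2, 1]
  ready (indeg=0): [0, 5]
  pop 0: indeg[1]->1 | ready=[5] | order so far=[0]
  pop 5: indeg[1]->0; indeg[4]->0 | ready=[1, 4] | order so far=[0, 5]
  pop 1: no out-edges | ready=[4] | order so far=[0, 5, 1]
  pop 4: indeg[6]->1; indeg[7]->0 | ready=[7] | order so far=[0, 5, 1, 4]
  pop 7: indeg[2]->0; indeg[6]->0 | ready=[2, 6] | order so far=[0, 5, 1, 4, 7]
  pop 2: no out-edges | ready=[6] | order so far=[0, 5, 1, 4, 7, 2]
  pop 6: indeg[3]->0 | ready=[3] | order so far=[0, 5, 1, 4, 7, 2, 6]
  pop 3: no out-edges | ready=[] | order so far=[0, 5, 1, 4, 7, 2, 6, 3]
New canonical toposort: [0, 5, 1, 4, 7, 2, 6, 3]
Compare positions:
  Node 0: index 0 -> 0 (same)
  Node 1: index 2 -> 2 (same)
  Node 2: index 7 -> 5 (moved)
  Node 3: index 5 -> 7 (moved)
  Node 4: index 3 -> 3 (same)
  Node 5: index 1 -> 1 (same)
  Node 6: index 4 -> 6 (moved)
  Node 7: index 6 -> 4 (moved)
Nodes that changed position: 2 3 6 7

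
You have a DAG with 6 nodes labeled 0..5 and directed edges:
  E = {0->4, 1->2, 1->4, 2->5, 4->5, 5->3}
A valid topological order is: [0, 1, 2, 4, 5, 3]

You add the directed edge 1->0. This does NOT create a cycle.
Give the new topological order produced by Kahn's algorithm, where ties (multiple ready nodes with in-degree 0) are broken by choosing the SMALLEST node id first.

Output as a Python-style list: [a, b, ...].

Old toposort: [0, 1, 2, 4, 5, 3]
Added edge: 1->0
Position of 1 (1) > position of 0 (0). Must reorder: 1 must now come before 0.
Run Kahn's algorithm (break ties by smallest node id):
  initial in-degrees: [1, 0, 1, 1, 2, 2]
  ready (indeg=0): [1]
  pop 1: indeg[0]->0; indeg[2]->0; indeg[4]->1 | ready=[0, 2] | order so far=[1]
  pop 0: indeg[4]->0 | ready=[2, 4] | order so far=[1, 0]
  pop 2: indeg[5]->1 | ready=[4] | order so far=[1, 0, 2]
  pop 4: indeg[5]->0 | ready=[5] | order so far=[1, 0, 2, 4]
  pop 5: indeg[3]->0 | ready=[3] | order so far=[1, 0, 2, 4, 5]
  pop 3: no out-edges | ready=[] | order so far=[1, 0, 2, 4, 5, 3]
  Result: [1, 0, 2, 4, 5, 3]

Answer: [1, 0, 2, 4, 5, 3]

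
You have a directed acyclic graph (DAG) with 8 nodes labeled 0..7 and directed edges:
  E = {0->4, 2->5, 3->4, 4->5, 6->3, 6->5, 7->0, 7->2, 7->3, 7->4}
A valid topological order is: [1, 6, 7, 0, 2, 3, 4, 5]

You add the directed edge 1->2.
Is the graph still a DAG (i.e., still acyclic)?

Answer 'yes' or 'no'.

Given toposort: [1, 6, 7, 0, 2, 3, 4, 5]
Position of 1: index 0; position of 2: index 4
New edge 1->2: forward
Forward edge: respects the existing order. Still a DAG, same toposort still valid.
Still a DAG? yes

Answer: yes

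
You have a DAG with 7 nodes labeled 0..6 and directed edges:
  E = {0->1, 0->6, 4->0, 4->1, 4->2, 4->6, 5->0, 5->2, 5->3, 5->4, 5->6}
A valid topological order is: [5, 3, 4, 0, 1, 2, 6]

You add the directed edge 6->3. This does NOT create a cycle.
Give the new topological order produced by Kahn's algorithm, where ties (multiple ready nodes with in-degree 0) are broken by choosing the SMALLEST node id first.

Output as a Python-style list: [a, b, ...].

Old toposort: [5, 3, 4, 0, 1, 2, 6]
Added edge: 6->3
Position of 6 (6) > position of 3 (1). Must reorder: 6 must now come before 3.
Run Kahn's algorithm (break ties by smallest node id):
  initial in-degrees: [2, 2, 2, 2, 1, 0, 3]
  ready (indeg=0): [5]
  pop 5: indeg[0]->1; indeg[2]->1; indeg[3]->1; indeg[4]->0; indeg[6]->2 | ready=[4] | order so far=[5]
  pop 4: indeg[0]->0; indeg[1]->1; indeg[2]->0; indeg[6]->1 | ready=[0, 2] | order so far=[5, 4]
  pop 0: indeg[1]->0; indeg[6]->0 | ready=[1, 2, 6] | order so far=[5, 4, 0]
  pop 1: no out-edges | ready=[2, 6] | order so far=[5, 4, 0, 1]
  pop 2: no out-edges | ready=[6] | order so far=[5, 4, 0, 1, 2]
  pop 6: indeg[3]->0 | ready=[3] | order so far=[5, 4, 0, 1, 2, 6]
  pop 3: no out-edges | ready=[] | order so far=[5, 4, 0, 1, 2, 6, 3]
  Result: [5, 4, 0, 1, 2, 6, 3]

Answer: [5, 4, 0, 1, 2, 6, 3]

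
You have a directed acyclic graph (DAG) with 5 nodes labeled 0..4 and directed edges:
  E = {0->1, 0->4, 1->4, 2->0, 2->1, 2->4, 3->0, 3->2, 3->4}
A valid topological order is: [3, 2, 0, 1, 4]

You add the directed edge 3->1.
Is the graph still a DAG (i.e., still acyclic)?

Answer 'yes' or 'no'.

Given toposort: [3, 2, 0, 1, 4]
Position of 3: index 0; position of 1: index 3
New edge 3->1: forward
Forward edge: respects the existing order. Still a DAG, same toposort still valid.
Still a DAG? yes

Answer: yes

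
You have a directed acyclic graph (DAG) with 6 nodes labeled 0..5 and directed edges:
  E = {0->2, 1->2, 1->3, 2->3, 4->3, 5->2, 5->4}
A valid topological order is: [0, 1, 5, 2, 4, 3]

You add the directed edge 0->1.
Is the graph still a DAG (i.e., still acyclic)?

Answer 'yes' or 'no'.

Answer: yes

Derivation:
Given toposort: [0, 1, 5, 2, 4, 3]
Position of 0: index 0; position of 1: index 1
New edge 0->1: forward
Forward edge: respects the existing order. Still a DAG, same toposort still valid.
Still a DAG? yes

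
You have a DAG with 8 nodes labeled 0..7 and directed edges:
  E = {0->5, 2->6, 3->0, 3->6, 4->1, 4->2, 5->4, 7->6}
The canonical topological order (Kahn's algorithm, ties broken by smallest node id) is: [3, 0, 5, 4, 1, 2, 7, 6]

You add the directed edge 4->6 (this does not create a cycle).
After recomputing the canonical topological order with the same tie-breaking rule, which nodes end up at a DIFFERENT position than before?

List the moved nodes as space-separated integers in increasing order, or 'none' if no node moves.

Old toposort: [3, 0, 5, 4, 1, 2, 7, 6]
Added edge 4->6
Recompute Kahn (smallest-id tiebreak):
  initial in-degrees: [1, 1, 1, 0, 1, 1, 4, 0]
  ready (indeg=0): [3, 7]
  pop 3: indeg[0]->0; indeg[6]->3 | ready=[0, 7] | order so far=[3]
  pop 0: indeg[5]->0 | ready=[5, 7] | order so far=[3, 0]
  pop 5: indeg[4]->0 | ready=[4, 7] | order so far=[3, 0, 5]
  pop 4: indeg[1]->0; indeg[2]->0; indeg[6]->2 | ready=[1, 2, 7] | order so far=[3, 0, 5, 4]
  pop 1: no out-edges | ready=[2, 7] | order so far=[3, 0, 5, 4, 1]
  pop 2: indeg[6]->1 | ready=[7] | order so far=[3, 0, 5, 4, 1, 2]
  pop 7: indeg[6]->0 | ready=[6] | order so far=[3, 0, 5, 4, 1, 2, 7]
  pop 6: no out-edges | ready=[] | order so far=[3, 0, 5, 4, 1, 2, 7, 6]
New canonical toposort: [3, 0, 5, 4, 1, 2, 7, 6]
Compare positions:
  Node 0: index 1 -> 1 (same)
  Node 1: index 4 -> 4 (same)
  Node 2: index 5 -> 5 (same)
  Node 3: index 0 -> 0 (same)
  Node 4: index 3 -> 3 (same)
  Node 5: index 2 -> 2 (same)
  Node 6: index 7 -> 7 (same)
  Node 7: index 6 -> 6 (same)
Nodes that changed position: none

Answer: none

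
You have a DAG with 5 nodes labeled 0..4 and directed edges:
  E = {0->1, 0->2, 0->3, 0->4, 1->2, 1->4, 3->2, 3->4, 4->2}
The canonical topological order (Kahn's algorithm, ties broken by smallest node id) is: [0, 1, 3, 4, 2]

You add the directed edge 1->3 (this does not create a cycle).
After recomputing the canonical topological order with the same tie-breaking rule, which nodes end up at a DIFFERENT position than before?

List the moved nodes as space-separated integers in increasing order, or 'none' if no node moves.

Old toposort: [0, 1, 3, 4, 2]
Added edge 1->3
Recompute Kahn (smallest-id tiebreak):
  initial in-degrees: [0, 1, 4, 2, 3]
  ready (indeg=0): [0]
  pop 0: indeg[1]->0; indeg[2]->3; indeg[3]->1; indeg[4]->2 | ready=[1] | order so far=[0]
  pop 1: indeg[2]->2; indeg[3]->0; indeg[4]->1 | ready=[3] | order so far=[0, 1]
  pop 3: indeg[2]->1; indeg[4]->0 | ready=[4] | order so far=[0, 1, 3]
  pop 4: indeg[2]->0 | ready=[2] | order so far=[0, 1, 3, 4]
  pop 2: no out-edges | ready=[] | order so far=[0, 1, 3, 4, 2]
New canonical toposort: [0, 1, 3, 4, 2]
Compare positions:
  Node 0: index 0 -> 0 (same)
  Node 1: index 1 -> 1 (same)
  Node 2: index 4 -> 4 (same)
  Node 3: index 2 -> 2 (same)
  Node 4: index 3 -> 3 (same)
Nodes that changed position: none

Answer: none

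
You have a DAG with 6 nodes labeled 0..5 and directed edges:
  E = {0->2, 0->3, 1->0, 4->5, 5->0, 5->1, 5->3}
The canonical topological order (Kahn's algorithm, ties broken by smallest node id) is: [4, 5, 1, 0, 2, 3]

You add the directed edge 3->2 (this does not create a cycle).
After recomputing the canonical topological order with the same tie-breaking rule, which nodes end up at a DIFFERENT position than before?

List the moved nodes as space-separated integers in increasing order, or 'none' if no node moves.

Answer: 2 3

Derivation:
Old toposort: [4, 5, 1, 0, 2, 3]
Added edge 3->2
Recompute Kahn (smallest-id tiebreak):
  initial in-degrees: [2, 1, 2, 2, 0, 1]
  ready (indeg=0): [4]
  pop 4: indeg[5]->0 | ready=[5] | order so far=[4]
  pop 5: indeg[0]->1; indeg[1]->0; indeg[3]->1 | ready=[1] | order so far=[4, 5]
  pop 1: indeg[0]->0 | ready=[0] | order so far=[4, 5, 1]
  pop 0: indeg[2]->1; indeg[3]->0 | ready=[3] | order so far=[4, 5, 1, 0]
  pop 3: indeg[2]->0 | ready=[2] | order so far=[4, 5, 1, 0, 3]
  pop 2: no out-edges | ready=[] | order so far=[4, 5, 1, 0, 3, 2]
New canonical toposort: [4, 5, 1, 0, 3, 2]
Compare positions:
  Node 0: index 3 -> 3 (same)
  Node 1: index 2 -> 2 (same)
  Node 2: index 4 -> 5 (moved)
  Node 3: index 5 -> 4 (moved)
  Node 4: index 0 -> 0 (same)
  Node 5: index 1 -> 1 (same)
Nodes that changed position: 2 3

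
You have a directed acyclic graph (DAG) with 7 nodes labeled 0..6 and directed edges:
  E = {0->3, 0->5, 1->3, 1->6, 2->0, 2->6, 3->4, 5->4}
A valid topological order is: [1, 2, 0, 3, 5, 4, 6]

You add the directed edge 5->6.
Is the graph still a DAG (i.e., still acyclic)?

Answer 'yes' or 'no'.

Given toposort: [1, 2, 0, 3, 5, 4, 6]
Position of 5: index 4; position of 6: index 6
New edge 5->6: forward
Forward edge: respects the existing order. Still a DAG, same toposort still valid.
Still a DAG? yes

Answer: yes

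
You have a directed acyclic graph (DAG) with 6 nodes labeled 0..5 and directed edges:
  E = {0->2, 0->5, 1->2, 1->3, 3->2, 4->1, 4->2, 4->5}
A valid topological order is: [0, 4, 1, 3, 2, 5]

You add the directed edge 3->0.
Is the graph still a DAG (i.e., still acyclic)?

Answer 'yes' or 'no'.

Given toposort: [0, 4, 1, 3, 2, 5]
Position of 3: index 3; position of 0: index 0
New edge 3->0: backward (u after v in old order)
Backward edge: old toposort is now invalid. Check if this creates a cycle.
Does 0 already reach 3? Reachable from 0: [0, 2, 5]. NO -> still a DAG (reorder needed).
Still a DAG? yes

Answer: yes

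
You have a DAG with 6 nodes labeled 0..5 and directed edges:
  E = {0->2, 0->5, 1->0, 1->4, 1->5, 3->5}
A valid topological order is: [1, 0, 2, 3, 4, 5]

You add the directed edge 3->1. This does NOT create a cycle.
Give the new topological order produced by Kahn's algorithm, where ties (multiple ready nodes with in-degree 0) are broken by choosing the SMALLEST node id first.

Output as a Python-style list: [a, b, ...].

Answer: [3, 1, 0, 2, 4, 5]

Derivation:
Old toposort: [1, 0, 2, 3, 4, 5]
Added edge: 3->1
Position of 3 (3) > position of 1 (0). Must reorder: 3 must now come before 1.
Run Kahn's algorithm (break ties by smallest node id):
  initial in-degrees: [1, 1, 1, 0, 1, 3]
  ready (indeg=0): [3]
  pop 3: indeg[1]->0; indeg[5]->2 | ready=[1] | order so far=[3]
  pop 1: indeg[0]->0; indeg[4]->0; indeg[5]->1 | ready=[0, 4] | order so far=[3, 1]
  pop 0: indeg[2]->0; indeg[5]->0 | ready=[2, 4, 5] | order so far=[3, 1, 0]
  pop 2: no out-edges | ready=[4, 5] | order so far=[3, 1, 0, 2]
  pop 4: no out-edges | ready=[5] | order so far=[3, 1, 0, 2, 4]
  pop 5: no out-edges | ready=[] | order so far=[3, 1, 0, 2, 4, 5]
  Result: [3, 1, 0, 2, 4, 5]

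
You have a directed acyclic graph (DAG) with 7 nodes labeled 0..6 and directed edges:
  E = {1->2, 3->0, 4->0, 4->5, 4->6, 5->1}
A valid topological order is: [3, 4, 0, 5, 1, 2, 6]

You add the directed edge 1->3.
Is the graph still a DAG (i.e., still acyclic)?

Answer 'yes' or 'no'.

Given toposort: [3, 4, 0, 5, 1, 2, 6]
Position of 1: index 4; position of 3: index 0
New edge 1->3: backward (u after v in old order)
Backward edge: old toposort is now invalid. Check if this creates a cycle.
Does 3 already reach 1? Reachable from 3: [0, 3]. NO -> still a DAG (reorder needed).
Still a DAG? yes

Answer: yes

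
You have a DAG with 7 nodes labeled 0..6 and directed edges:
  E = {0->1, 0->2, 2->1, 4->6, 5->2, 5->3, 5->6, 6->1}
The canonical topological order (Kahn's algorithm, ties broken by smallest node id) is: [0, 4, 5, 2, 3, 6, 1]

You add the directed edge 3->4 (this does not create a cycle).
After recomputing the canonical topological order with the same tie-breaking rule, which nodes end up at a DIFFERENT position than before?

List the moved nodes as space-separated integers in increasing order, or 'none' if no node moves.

Old toposort: [0, 4, 5, 2, 3, 6, 1]
Added edge 3->4
Recompute Kahn (smallest-id tiebreak):
  initial in-degrees: [0, 3, 2, 1, 1, 0, 2]
  ready (indeg=0): [0, 5]
  pop 0: indeg[1]->2; indeg[2]->1 | ready=[5] | order so far=[0]
  pop 5: indeg[2]->0; indeg[3]->0; indeg[6]->1 | ready=[2, 3] | order so far=[0, 5]
  pop 2: indeg[1]->1 | ready=[3] | order so far=[0, 5, 2]
  pop 3: indeg[4]->0 | ready=[4] | order so far=[0, 5, 2, 3]
  pop 4: indeg[6]->0 | ready=[6] | order so far=[0, 5, 2, 3, 4]
  pop 6: indeg[1]->0 | ready=[1] | order so far=[0, 5, 2, 3, 4, 6]
  pop 1: no out-edges | ready=[] | order so far=[0, 5, 2, 3, 4, 6, 1]
New canonical toposort: [0, 5, 2, 3, 4, 6, 1]
Compare positions:
  Node 0: index 0 -> 0 (same)
  Node 1: index 6 -> 6 (same)
  Node 2: index 3 -> 2 (moved)
  Node 3: index 4 -> 3 (moved)
  Node 4: index 1 -> 4 (moved)
  Node 5: index 2 -> 1 (moved)
  Node 6: index 5 -> 5 (same)
Nodes that changed position: 2 3 4 5

Answer: 2 3 4 5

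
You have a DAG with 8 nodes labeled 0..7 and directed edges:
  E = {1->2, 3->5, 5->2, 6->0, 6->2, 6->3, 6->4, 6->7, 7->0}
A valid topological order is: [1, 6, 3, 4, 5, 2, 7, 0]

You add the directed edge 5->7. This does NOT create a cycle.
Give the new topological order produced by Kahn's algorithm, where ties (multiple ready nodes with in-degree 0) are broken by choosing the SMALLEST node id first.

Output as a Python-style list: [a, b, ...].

Old toposort: [1, 6, 3, 4, 5, 2, 7, 0]
Added edge: 5->7
Position of 5 (4) < position of 7 (6). Old order still valid.
Run Kahn's algorithm (break ties by smallest node id):
  initial in-degrees: [2, 0, 3, 1, 1, 1, 0, 2]
  ready (indeg=0): [1, 6]
  pop 1: indeg[2]->2 | ready=[6] | order so far=[1]
  pop 6: indeg[0]->1; indeg[2]->1; indeg[3]->0; indeg[4]->0; indeg[7]->1 | ready=[3, 4] | order so far=[1, 6]
  pop 3: indeg[5]->0 | ready=[4, 5] | order so far=[1, 6, 3]
  pop 4: no out-edges | ready=[5] | order so far=[1, 6, 3, 4]
  pop 5: indeg[2]->0; indeg[7]->0 | ready=[2, 7] | order so far=[1, 6, 3, 4, 5]
  pop 2: no out-edges | ready=[7] | order so far=[1, 6, 3, 4, 5, 2]
  pop 7: indeg[0]->0 | ready=[0] | order so far=[1, 6, 3, 4, 5, 2, 7]
  pop 0: no out-edges | ready=[] | order so far=[1, 6, 3, 4, 5, 2, 7, 0]
  Result: [1, 6, 3, 4, 5, 2, 7, 0]

Answer: [1, 6, 3, 4, 5, 2, 7, 0]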